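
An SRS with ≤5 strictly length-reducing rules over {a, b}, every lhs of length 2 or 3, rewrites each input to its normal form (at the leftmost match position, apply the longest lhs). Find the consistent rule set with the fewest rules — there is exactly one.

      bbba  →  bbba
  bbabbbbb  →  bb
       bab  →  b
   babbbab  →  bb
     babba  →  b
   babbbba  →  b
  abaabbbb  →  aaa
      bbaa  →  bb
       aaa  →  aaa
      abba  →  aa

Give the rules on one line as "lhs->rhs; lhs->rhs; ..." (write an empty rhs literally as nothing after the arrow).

ab->; aba->aa; abb->a; baa->b

  | bbba
  | bbabbbbb => bbabbb => bbab => bb
  | bab => b
  | babbbab => babab => baab => bb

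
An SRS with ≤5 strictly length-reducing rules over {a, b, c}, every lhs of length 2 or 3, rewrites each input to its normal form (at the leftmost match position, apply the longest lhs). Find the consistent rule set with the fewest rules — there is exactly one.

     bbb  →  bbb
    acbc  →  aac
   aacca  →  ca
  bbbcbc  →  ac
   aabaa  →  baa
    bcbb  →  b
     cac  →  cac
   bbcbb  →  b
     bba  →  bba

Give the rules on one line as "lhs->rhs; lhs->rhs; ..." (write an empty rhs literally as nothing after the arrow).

ab->b; acc->bc; bc->c; cb->a

  | bbb
  | acbc => aac
  | aacca => abca => bca => ca
  | bbbcbc => bbcbc => bcbc => cbc => ac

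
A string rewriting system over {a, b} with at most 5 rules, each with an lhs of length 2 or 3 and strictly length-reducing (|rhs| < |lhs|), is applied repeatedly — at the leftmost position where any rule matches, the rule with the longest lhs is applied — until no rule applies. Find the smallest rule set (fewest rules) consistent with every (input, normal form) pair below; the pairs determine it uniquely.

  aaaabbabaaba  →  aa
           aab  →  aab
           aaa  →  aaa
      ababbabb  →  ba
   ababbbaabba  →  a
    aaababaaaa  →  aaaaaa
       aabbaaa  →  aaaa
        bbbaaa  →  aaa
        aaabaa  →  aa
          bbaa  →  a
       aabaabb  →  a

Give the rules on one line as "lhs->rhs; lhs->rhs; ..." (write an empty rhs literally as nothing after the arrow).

aba->bb; bb->; bba->; bbb->

  | aaaabbabaaba => aaaabaaba => aaabbaba => aaaba => aabb => aa
  | aab
  | aaa
  | ababbabb => bbbbabb => babb => ba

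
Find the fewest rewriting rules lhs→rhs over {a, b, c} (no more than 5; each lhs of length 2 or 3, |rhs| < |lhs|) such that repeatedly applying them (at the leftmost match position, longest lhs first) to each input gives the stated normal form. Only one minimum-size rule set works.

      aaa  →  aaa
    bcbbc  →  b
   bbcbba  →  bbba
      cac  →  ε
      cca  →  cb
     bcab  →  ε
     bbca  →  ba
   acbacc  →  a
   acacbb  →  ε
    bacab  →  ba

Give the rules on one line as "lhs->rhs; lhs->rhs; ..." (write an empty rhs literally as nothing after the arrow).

  | aaa
  | bcbbc => bbc => b
  | bbcbba => bbba
  | cac => bc => ε

ab->; ac->a; bc->; ca->b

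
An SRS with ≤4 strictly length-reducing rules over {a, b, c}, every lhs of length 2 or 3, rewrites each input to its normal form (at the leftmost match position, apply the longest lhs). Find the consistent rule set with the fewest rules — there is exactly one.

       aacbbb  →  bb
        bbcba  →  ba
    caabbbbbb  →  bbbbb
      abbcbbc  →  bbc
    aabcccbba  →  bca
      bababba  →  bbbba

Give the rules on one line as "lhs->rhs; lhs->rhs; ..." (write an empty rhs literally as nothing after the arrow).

ab->b; bcb->; cb->

  | aacbbb => aabb => abb => bb
  | bbcba => ba
  | caabbbbbb => cabbbbbb => cbbbbbb => bbbbb
  | abbcbbc => bbcbbc => bbc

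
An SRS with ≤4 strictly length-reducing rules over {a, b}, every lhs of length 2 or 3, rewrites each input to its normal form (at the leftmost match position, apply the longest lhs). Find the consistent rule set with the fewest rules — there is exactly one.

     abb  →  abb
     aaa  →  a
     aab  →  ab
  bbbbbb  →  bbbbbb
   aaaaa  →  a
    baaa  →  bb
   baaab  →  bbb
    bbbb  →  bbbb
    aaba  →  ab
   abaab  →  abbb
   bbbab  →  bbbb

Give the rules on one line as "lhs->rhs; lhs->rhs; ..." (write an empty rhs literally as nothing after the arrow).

aa->a; ba->b; baa->bb

  | abb
  | aaa => aa => a
  | aab => ab
  | bbbbbb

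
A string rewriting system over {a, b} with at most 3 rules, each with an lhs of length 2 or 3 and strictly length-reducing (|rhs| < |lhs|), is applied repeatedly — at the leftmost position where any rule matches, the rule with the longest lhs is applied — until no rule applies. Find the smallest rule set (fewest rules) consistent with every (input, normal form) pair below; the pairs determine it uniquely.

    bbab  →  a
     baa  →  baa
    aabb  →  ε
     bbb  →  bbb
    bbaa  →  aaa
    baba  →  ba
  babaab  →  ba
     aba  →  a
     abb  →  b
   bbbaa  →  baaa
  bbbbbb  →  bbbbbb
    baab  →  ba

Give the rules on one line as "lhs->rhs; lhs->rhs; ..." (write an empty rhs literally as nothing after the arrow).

  | bbab => aab => a
  | baa
  | aabb => ab => ε
  | bbb

ab->; bba->aa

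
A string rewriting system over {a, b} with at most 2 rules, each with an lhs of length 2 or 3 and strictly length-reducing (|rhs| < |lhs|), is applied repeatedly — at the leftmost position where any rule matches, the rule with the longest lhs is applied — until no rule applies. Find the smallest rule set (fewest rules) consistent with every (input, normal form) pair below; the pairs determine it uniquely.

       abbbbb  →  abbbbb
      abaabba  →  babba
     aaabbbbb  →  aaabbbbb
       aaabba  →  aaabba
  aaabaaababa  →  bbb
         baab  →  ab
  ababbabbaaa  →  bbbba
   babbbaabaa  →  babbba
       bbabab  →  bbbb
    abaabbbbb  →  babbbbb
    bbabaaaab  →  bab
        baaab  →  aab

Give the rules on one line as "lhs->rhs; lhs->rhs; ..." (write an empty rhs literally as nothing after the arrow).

aba->b; baa->a

  | abbbbb
  | abaabba => babba
  | aaabbbbb
  | aaabba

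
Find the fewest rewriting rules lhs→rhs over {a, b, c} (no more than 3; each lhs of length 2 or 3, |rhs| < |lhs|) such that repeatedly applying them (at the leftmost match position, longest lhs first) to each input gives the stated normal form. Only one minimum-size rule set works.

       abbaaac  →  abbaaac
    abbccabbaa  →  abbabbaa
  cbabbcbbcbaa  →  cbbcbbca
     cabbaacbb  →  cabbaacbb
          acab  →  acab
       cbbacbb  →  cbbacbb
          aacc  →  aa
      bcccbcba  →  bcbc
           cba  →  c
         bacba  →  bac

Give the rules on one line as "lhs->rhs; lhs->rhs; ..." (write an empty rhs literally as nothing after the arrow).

cba->c; cc->

  | abbaaac
  | abbccabbaa => abbabbaa
  | cbabbcbbcbaa => cbbcbbcbaa => cbbcbbca
  | cabbaacbb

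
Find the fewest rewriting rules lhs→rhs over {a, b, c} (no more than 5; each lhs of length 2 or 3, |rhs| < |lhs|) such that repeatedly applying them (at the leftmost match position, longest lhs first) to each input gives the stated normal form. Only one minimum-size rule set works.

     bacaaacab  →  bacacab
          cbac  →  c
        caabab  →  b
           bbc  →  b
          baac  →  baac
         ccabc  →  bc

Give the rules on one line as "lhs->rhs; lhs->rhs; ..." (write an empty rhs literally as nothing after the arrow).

bbc->b; caa->c; cba->; cca->

  | bacaaacab => bacacab
  | cbac => c
  | caabab => cbab => b
  | bbc => b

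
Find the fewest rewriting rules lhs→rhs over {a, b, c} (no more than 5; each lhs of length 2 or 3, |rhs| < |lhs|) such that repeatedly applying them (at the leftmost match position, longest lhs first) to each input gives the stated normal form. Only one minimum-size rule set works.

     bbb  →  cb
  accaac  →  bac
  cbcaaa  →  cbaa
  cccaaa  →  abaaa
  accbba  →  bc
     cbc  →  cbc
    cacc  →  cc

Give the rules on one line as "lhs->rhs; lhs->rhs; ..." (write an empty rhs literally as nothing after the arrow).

acc->bc; bb->c; ca->; ccc->ab

  | bbb => cb
  | accaac => bcaac => bac
  | cbcaaa => cbaa
  | cccaaa => abaaa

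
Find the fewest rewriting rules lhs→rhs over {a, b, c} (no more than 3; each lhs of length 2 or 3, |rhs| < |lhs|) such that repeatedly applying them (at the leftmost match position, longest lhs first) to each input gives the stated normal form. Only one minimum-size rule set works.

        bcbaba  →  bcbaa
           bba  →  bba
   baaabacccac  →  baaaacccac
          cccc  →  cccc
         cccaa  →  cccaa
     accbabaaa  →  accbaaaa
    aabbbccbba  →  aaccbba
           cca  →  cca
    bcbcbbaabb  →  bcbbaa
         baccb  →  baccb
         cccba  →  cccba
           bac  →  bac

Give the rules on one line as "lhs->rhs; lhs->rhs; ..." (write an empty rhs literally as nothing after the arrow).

  | bcbaba => bcbaa
  | bba
  | baaabacccac => baaaacccac
  | cccc

ab->a; cbc->c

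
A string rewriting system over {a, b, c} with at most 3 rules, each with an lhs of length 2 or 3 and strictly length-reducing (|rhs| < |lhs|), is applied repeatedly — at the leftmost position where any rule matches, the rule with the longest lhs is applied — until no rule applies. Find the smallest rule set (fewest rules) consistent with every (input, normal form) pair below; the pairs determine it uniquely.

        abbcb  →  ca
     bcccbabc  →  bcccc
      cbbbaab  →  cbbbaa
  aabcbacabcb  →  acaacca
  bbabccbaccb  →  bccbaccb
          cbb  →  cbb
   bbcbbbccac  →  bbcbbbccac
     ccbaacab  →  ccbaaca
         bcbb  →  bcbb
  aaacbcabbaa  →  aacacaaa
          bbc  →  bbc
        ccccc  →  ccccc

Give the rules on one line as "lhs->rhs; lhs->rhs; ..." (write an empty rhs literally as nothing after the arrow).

  | abbcb => abcb => acb => ca
  | bcccbabc => bcccc
  | cbbbaab => cbbbaa
  | aabcbacabcb => aacbacabcb => acaacabcb => acaacacb => acaacca

ab->a; acb->ca; bab->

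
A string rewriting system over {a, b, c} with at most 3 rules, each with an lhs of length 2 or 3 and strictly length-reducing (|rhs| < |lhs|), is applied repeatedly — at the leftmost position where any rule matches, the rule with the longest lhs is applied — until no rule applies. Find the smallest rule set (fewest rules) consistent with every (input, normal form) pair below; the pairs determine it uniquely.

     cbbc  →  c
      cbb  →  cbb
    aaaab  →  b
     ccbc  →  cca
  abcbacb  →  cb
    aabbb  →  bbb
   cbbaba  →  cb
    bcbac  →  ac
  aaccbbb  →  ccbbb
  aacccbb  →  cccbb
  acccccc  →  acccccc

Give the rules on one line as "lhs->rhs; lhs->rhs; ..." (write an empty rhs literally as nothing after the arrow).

  | cbbc => cba => c
  | cbb
  | aaaab => aab => b
  | ccbc => cca

aa->; ba->; bc->a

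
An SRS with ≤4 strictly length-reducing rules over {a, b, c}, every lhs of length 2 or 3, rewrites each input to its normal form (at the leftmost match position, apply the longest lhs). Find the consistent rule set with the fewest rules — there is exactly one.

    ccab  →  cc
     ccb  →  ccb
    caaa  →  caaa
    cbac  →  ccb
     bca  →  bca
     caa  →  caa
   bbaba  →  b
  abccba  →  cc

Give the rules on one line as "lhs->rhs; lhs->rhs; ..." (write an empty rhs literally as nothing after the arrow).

  | ccab => cc
  | ccb
  | caaa
  | cbac => ccb

ab->; ba->; bac->cb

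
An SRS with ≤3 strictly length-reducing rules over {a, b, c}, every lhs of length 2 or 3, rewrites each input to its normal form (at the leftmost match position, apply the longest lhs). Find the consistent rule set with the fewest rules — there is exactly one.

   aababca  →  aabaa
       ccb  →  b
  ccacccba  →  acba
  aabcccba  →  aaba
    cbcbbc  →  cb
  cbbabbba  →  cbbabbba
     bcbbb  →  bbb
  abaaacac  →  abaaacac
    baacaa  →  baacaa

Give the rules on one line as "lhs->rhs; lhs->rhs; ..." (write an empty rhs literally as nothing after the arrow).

bc->; cc->

  | aababca => aabaa
  | ccb => b
  | ccacccba => acccba => acba
  | aabcccba => aaccba => aaba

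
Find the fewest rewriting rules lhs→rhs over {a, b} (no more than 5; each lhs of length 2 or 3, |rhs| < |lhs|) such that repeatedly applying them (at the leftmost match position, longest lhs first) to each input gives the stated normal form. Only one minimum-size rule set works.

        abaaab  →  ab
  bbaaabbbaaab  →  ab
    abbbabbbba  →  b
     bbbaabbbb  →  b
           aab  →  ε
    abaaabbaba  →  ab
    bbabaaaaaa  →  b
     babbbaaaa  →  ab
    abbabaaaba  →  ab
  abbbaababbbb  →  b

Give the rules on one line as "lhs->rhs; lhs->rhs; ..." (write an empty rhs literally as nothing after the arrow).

aab->; ba->b; bb->b; bbb->ab

  | abaaab => abaab => abab => abb => ab
  | bbaaabbbaaab => baaabbbaaab => baabbbaaab => babbbaaab => bbbbaaab => abbaaab => abaaab => abaab => abab => abb => ab
  | abbbabbbba => aababbbba => abbbba => aabba => ba => b
  | bbbaabbbb => abaabbbb => ababbbb => abbbbb => aabbb => bb => b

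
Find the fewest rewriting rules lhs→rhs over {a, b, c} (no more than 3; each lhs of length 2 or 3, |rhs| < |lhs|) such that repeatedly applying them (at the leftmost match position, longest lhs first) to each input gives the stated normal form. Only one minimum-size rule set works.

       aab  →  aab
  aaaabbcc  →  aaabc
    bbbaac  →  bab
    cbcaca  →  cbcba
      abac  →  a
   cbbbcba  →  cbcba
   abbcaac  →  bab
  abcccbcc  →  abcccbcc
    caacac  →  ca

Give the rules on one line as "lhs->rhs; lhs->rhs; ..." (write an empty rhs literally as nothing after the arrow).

ac->b; bb->

  | aab
  | aaaabbcc => aaaacc => aaabc
  | bbbaac => baac => bab
  | cbcaca => cbcba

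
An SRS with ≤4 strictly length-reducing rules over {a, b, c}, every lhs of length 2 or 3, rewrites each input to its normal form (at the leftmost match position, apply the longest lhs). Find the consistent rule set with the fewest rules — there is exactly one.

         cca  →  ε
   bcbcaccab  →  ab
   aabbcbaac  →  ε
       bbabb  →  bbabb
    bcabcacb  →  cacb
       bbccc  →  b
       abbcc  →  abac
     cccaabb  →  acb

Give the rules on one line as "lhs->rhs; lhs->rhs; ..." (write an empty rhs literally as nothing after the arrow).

  | cca => aa => ε
  | bcbcaccab => abcaccab => aaaccab => accab => aaab => ab
  | aabbcbaac => bcbaac => abaac => abc => aa => ε
  | bbabb

aa->; aab->; bc->a; cc->a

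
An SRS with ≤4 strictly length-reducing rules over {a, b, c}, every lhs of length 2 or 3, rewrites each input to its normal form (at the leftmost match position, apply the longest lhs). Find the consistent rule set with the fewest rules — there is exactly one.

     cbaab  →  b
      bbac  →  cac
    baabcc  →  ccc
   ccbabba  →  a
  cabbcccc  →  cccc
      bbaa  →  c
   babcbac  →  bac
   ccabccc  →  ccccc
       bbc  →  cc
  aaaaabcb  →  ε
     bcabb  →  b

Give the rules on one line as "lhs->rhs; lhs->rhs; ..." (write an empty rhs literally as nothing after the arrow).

  | cbaab => aab => b
  | bbac => cac
  | baabcc => bbcc => ccc
  | ccbabba => cabba => cba => a

aa->; ab->; bb->c; cb->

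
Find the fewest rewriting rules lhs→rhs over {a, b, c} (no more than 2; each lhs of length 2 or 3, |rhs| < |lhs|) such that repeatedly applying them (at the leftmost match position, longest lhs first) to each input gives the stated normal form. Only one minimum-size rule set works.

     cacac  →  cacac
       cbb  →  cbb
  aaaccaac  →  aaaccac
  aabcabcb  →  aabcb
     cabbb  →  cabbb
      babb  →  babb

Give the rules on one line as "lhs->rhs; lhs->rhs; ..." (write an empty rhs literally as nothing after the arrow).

bca->; caa->ca

  | cacac
  | cbb
  | aaaccaac => aaaccac
  | aabcabcb => aabcb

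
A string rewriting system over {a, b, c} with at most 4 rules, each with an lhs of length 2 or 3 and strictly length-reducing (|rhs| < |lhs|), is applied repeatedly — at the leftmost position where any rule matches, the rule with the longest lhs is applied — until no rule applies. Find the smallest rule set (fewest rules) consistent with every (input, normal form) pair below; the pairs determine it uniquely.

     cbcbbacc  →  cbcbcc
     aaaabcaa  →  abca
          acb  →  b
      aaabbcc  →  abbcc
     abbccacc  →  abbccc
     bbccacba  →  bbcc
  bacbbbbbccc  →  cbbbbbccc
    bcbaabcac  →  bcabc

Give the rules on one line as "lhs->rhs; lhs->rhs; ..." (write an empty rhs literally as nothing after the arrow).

  | cbcbbacc => cbcbcc
  | aaaabcaa => aaabcaa => aabcaa => abcaa => abca
  | acb => b
  | aaabbcc => aabbcc => abbcc

aa->a; ac->; ba->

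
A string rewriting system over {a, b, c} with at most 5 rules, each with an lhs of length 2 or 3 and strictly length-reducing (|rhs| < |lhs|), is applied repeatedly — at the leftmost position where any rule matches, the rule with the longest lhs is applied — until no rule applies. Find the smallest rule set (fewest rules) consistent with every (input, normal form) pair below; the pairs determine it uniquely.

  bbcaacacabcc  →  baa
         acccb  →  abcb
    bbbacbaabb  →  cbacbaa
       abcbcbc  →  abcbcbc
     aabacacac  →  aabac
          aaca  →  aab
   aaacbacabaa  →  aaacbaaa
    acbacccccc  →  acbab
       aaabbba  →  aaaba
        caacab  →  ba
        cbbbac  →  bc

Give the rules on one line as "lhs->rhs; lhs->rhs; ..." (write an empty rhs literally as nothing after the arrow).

abb->a; bb->c; ca->b; cc->b

  | bbcaacacabcc => ccaacacabcc => baacacabcc => baabcabcc => baabbbcc => baabcc => baabb => baa
  | acccb => abcb
  | bbbacbaabb => cbacbaabb => cbacbaa
  | abcbcbc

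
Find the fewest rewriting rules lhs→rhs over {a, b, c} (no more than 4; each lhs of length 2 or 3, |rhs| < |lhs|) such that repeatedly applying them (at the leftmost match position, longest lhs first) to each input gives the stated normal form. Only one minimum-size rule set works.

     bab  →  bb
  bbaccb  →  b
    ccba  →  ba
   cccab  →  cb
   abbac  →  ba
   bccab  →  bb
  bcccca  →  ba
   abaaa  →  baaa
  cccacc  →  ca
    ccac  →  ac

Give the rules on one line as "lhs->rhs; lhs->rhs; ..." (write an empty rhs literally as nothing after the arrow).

ab->b; bac->a; cc->

  | bab => bb
  | bbaccb => bacb => ab => b
  | ccba => ba
  | cccab => cab => cb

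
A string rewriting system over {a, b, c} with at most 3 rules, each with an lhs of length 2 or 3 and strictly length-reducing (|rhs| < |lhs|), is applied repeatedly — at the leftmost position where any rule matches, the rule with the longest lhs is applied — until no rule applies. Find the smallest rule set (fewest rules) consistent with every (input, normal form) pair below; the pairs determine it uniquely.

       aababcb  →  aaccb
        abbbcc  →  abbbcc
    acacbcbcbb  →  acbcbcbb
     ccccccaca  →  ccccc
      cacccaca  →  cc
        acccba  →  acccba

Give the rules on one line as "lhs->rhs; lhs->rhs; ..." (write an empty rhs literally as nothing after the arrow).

bab->c; ca->

  | aababcb => aaccb
  | abbbcc
  | acacbcbcbb => acbcbcbb
  | ccccccaca => cccccca => ccccc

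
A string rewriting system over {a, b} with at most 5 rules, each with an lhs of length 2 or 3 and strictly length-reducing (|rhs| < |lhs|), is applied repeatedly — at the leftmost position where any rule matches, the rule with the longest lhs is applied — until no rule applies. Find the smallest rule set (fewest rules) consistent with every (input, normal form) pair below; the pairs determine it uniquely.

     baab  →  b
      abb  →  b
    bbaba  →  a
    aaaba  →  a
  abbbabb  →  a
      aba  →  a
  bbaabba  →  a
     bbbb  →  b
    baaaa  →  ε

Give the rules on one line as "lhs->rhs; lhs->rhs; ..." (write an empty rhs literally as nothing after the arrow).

  | baab => aab => b
  | abb => b
  | bbaba => aaba => ba => a
  | aaaba => aba => a

aa->; ab->; ba->a; bb->a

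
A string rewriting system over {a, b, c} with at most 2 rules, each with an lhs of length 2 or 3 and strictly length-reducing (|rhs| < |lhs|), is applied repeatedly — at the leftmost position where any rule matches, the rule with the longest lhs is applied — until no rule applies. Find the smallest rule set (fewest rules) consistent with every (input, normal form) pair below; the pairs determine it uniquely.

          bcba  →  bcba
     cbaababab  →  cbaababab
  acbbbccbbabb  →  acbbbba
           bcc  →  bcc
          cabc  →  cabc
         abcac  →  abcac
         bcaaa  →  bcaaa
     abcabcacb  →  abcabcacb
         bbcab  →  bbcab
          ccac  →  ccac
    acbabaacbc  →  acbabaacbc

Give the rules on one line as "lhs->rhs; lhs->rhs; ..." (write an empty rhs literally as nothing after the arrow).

  | bcba
  | cbaababab
  | acbbbccbbabb => acbbbbabb => acbbbba
  | bcc

abb->a; ccb->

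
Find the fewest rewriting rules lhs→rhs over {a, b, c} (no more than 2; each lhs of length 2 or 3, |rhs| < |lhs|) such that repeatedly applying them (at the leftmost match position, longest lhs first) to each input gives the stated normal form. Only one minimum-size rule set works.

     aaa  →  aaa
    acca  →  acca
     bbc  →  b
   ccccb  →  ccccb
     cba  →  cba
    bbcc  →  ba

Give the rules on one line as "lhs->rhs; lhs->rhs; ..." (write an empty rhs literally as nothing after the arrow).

  | aaa
  | acca
  | bbc => b
  | ccccb

bc->; bcc->a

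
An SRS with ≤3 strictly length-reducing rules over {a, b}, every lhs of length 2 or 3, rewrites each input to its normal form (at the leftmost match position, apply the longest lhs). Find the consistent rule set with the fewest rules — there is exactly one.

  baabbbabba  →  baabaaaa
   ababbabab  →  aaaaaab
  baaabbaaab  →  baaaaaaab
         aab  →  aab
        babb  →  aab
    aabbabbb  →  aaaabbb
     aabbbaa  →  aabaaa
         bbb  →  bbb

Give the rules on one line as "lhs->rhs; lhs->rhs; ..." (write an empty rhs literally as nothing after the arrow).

  | baabbbabba => baabaabba => baabaaaa
  | ababbabab => aaababab => aaaaaab
  | baaabbaaab => baaaaaaab
  | aab

bab->aa; bba->aa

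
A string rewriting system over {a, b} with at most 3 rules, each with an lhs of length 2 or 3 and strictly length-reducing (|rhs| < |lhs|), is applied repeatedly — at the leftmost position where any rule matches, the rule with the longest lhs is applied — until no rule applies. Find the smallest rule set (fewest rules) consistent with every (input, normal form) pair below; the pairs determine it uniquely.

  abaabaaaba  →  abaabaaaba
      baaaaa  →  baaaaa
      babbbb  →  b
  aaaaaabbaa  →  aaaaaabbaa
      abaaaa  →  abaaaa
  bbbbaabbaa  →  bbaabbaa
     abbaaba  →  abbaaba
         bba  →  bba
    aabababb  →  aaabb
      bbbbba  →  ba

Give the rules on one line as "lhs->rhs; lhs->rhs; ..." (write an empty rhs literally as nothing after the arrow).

bab->; bbb->b

  | abaabaaaba
  | baaaaa
  | babbbb => bbb => b
  | aaaaaabbaa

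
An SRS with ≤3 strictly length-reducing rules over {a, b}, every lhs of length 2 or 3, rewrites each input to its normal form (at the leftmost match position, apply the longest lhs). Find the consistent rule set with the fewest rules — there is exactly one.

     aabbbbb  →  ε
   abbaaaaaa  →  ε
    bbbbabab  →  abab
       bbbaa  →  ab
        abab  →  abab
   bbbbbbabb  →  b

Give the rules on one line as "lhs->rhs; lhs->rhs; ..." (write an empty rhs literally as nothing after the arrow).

  | aabbbbb => bbbb => abb => aa => ε
  | abbaaaaaa => aaaaaaaa => aaaaaa => aaaa => aa => ε
  | bbbbabab => abbabab => aaabab => abab
  | bbbaa => abaa => ab

aa->; aab->; bb->a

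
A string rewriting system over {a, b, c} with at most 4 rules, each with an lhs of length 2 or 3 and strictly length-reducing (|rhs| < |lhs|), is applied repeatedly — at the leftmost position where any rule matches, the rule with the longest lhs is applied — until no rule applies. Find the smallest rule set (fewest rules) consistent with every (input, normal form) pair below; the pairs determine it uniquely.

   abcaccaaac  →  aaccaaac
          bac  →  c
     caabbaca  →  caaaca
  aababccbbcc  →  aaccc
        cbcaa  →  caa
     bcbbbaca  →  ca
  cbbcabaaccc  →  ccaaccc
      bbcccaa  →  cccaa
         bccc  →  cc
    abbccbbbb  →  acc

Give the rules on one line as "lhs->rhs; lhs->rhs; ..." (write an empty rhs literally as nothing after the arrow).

ba->; bb->; bc->

  | abcaccaaac => aaccaaac
  | bac => c
  | caabbaca => caaaca
  | aababccbbcc => aabccbbcc => aacbbcc => aaccc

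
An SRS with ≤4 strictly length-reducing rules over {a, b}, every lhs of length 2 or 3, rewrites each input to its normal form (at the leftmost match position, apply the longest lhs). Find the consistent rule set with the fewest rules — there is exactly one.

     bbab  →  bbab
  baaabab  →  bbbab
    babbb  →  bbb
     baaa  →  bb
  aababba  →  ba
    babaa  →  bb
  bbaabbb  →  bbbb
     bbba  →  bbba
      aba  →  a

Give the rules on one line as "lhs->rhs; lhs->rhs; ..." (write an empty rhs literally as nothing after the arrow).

aa->a; aaa->b; aba->aa; abb->b

  | bbab
  | baaabab => bbbab
  | babbb => bbb
  | baaa => bb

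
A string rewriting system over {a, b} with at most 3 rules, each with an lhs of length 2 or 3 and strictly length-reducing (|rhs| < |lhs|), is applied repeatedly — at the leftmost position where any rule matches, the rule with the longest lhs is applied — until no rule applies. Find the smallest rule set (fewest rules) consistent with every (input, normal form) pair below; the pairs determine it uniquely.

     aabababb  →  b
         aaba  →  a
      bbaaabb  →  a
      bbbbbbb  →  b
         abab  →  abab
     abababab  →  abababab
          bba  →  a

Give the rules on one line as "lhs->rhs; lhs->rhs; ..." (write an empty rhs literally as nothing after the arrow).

aa->b; bb->a; bba->a

  | aabababb => bbababb => ababb => abaa => abb => aa => b
  | aaba => bba => a
  | bbaaabb => aaabb => babb => baa => bb => a
  | bbbbbbb => abbbbb => aabbb => bbbb => abb => aa => b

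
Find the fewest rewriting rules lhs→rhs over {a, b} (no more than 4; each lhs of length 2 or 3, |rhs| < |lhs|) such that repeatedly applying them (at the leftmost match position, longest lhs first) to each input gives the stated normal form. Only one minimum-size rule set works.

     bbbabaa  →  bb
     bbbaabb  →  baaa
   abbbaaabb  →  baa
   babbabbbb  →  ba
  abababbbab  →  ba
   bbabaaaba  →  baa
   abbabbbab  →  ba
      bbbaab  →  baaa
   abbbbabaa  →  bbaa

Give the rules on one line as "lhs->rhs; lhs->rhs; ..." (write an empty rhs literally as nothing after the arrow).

  | bbbabaa => baabaa => baba => bb
  | bbbaabb => baaabb => baaab => baaa
  | abbbaaabb => abbaaabb => abaaabb => baabb => baab => baa
  | babbabbbb => bababbbb => bbbbbb => babbb => babb => bab => ba

ab->a; aba->b; bbb->ba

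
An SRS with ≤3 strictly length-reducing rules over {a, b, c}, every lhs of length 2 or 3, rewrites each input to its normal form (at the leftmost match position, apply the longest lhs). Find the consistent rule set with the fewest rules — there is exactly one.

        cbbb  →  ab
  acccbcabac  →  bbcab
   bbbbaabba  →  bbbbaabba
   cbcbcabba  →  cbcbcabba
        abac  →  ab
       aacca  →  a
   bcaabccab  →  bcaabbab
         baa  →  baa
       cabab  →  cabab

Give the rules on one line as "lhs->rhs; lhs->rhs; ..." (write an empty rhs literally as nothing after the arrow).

  | cbbb => ab
  | acccbcabac => ccbcabac => bbcabac => bbcab
  | bbbbaabba
  | cbcbcabba

ac->; cbb->a; cc->b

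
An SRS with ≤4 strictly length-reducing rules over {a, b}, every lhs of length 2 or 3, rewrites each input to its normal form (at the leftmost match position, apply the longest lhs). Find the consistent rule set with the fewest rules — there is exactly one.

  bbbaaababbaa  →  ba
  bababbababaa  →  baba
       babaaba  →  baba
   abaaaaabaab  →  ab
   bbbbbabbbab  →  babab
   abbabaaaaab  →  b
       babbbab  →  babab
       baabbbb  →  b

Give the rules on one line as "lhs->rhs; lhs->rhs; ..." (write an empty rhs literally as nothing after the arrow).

  | bbbaaababbaa => bbaaababbaa => baaababbaa => baababbaa => babbaa => bbaaa => baaa => baa => ba
  | bababbababaa => babbaababaa => bbaaababaa => baaababaa => baababaa => babaa => baba
  | babaaba => baba
  | abaaaaabaab => abaaaabaab => abaaabaab => abaabaab => abaab => ab

aa->a; aab->; abb->ba; bb->b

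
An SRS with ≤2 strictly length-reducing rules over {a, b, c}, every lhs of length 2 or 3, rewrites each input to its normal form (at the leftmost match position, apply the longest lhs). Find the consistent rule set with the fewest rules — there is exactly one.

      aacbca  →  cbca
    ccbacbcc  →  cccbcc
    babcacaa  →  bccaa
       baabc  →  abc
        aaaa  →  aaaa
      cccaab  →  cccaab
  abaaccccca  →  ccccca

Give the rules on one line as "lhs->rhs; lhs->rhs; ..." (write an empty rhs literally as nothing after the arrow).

ac->c; ba->

  | aacbca => acbca => cbca
  | ccbacbcc => cccbcc
  | babcacaa => bcacaa => bccaa
  | baabc => abc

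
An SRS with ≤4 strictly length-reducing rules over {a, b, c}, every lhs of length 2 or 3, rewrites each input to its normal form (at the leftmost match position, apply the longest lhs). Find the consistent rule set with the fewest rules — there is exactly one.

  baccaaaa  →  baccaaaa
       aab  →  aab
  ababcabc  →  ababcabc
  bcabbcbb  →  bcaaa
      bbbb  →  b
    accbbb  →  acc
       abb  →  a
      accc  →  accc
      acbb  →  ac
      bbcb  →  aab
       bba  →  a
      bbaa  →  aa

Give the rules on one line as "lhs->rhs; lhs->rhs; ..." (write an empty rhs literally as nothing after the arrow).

bb->; bbb->; bbc->aa

  | baccaaaa
  | aab
  | ababcabc
  | bcabbcbb => bcaaabb => bcaaa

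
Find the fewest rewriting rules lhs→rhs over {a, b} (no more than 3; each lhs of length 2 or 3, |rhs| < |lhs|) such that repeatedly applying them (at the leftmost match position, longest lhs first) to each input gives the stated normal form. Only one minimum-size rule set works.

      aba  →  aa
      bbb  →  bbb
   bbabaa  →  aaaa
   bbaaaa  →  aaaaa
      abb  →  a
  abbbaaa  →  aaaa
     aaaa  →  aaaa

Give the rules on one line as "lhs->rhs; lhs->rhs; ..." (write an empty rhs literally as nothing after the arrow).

  | aba => aa
  | bbb
  | bbabaa => aabaa => aaaa
  | bbaaaa => aaaaa

ab->a; bba->aa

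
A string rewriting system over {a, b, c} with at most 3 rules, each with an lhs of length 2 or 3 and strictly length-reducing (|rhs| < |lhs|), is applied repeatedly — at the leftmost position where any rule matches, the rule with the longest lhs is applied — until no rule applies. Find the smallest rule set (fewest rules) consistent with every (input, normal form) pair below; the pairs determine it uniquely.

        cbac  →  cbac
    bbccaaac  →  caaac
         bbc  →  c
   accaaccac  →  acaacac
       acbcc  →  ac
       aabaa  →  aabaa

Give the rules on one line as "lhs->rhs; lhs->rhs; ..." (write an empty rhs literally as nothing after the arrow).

bc->c; cc->c

  | cbac
  | bbccaaac => bccaaac => ccaaac => caaac
  | bbc => bc => c
  | accaaccac => acaaccac => acaacac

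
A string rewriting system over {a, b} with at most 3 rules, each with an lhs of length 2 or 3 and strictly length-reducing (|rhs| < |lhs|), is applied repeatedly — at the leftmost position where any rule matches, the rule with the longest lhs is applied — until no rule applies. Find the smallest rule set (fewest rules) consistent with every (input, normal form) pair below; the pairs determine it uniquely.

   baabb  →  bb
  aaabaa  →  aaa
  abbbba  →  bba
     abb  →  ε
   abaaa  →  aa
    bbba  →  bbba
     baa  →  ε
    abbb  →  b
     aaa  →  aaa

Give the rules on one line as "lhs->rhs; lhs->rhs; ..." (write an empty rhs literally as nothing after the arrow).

  | baabb => bb
  | aaabaa => aaa
  | abbbba => bba
  | abb => ε

abb->; baa->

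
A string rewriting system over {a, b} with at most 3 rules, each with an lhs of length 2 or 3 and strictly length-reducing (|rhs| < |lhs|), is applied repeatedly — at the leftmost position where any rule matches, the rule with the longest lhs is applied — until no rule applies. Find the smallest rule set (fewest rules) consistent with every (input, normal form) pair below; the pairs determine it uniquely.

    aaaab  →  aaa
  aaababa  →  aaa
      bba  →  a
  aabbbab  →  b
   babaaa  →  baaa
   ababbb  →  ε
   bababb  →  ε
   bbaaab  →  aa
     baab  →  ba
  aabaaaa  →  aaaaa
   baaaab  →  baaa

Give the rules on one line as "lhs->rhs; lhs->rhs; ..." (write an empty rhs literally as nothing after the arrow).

  | aaaab => aaa
  | aaababa => aaaba => aaa
  | bba => a
  | aabbbab => abbab => bab => b

ab->; bb->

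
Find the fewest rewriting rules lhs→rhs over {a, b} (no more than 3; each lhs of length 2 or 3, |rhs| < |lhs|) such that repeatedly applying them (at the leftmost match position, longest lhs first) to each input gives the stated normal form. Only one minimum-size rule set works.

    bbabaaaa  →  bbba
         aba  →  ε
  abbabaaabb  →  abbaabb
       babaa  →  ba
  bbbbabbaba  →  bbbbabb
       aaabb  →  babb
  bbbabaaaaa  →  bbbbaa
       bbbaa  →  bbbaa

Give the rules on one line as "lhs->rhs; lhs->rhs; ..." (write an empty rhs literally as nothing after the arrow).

  | bbabaaaa => bbaaa => bbba
  | aba => ε
  | abbabaaabb => abbaabb
  | babaa => ba

aaa->ba; aba->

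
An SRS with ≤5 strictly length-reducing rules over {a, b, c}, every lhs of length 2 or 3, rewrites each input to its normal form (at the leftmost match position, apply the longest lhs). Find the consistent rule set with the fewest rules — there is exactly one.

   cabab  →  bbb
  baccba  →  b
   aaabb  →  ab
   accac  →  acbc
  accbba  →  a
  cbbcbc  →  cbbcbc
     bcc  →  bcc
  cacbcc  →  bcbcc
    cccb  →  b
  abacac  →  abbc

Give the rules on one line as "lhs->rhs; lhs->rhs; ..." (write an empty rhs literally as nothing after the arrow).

  | cabab => bbab => bbb
  | baccba => bccba => baa => ba => b
  | aaabb => ab
  | accac => acbc

aab->; ba->b; ca->b; ccb->a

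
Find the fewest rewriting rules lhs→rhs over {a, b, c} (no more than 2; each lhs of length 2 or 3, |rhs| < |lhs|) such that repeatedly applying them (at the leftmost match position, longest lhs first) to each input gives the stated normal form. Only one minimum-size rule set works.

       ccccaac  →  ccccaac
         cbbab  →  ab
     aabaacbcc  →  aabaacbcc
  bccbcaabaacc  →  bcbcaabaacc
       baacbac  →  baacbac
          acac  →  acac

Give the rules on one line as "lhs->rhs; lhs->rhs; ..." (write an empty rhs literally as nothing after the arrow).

cbb->; ccb->cb

  | ccccaac
  | cbbab => ab
  | aabaacbcc
  | bccbcaabaacc => bcbcaabaacc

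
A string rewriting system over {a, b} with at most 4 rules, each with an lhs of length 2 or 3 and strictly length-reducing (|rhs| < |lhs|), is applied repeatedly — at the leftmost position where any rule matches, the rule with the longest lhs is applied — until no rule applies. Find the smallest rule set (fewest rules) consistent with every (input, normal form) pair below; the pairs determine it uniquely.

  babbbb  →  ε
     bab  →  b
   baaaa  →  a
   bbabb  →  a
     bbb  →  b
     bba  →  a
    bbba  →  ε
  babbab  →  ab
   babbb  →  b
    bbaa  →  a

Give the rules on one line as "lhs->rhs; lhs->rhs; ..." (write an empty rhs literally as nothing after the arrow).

  | babbbb => bbbb => bb => ε
  | bab => b
  | baaaa => aaa => aa => a
  | bbabb => abb => a

aa->a; ba->; bb->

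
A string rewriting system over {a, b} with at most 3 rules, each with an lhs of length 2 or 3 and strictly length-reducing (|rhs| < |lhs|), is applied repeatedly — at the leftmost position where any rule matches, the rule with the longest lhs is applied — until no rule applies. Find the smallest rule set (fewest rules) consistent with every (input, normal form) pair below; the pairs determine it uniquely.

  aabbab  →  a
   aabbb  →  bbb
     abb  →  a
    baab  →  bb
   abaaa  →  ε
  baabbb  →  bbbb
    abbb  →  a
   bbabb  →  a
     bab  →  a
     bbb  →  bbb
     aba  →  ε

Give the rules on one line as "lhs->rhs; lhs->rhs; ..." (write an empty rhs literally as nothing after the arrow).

aa->; ab->a; bab->ab

  | aabbab => bbab => bab => ab => a
  | aabbb => bbb
  | abb => ab => a
  | baab => bb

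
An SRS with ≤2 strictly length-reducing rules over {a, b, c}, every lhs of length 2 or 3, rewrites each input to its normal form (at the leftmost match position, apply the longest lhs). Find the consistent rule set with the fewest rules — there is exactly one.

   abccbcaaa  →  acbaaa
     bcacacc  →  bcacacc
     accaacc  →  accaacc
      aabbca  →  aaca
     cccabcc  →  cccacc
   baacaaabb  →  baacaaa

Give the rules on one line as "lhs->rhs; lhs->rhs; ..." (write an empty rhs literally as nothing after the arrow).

  | abccbcaaa => accbcaaa => acbaaa
  | bcacacc
  | accaacc
  | aabbca => aabca => aaca

ab->a; cbc->b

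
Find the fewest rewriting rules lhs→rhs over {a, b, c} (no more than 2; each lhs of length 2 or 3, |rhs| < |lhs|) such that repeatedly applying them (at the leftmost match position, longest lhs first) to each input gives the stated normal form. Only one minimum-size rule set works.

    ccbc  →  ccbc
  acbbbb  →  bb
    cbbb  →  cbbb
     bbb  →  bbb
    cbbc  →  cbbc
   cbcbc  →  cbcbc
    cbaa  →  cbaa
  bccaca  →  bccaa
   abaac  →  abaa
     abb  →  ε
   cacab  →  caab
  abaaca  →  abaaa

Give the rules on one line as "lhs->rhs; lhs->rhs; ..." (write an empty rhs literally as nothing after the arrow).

abb->; ac->a

  | ccbc
  | acbbbb => abbbb => bb
  | cbbb
  | bbb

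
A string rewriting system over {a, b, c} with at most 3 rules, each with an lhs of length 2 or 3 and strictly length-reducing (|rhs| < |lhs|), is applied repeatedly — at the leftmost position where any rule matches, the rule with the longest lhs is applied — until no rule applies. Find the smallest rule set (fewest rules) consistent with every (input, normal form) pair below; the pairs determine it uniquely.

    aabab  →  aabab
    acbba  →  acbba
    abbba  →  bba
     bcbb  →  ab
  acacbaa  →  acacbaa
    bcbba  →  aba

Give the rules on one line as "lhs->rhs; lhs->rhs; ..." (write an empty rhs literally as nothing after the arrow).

  | aabab
  | acbba
  | abbba => bba
  | bcbb => ab

abb->b; bcb->a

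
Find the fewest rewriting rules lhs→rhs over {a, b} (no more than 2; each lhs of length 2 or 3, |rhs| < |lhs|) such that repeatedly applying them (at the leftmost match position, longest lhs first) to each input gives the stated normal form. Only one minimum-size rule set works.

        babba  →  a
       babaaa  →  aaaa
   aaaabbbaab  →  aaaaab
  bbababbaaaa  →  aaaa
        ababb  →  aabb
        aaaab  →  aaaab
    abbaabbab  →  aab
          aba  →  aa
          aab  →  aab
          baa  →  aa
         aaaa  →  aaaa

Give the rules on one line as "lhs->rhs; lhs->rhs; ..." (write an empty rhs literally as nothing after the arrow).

  | babba => abba => a
  | babaaa => abaaa => aaaa
  | aaaabbbaab => aaaabab => aaaaab
  | bbababbaaaa => babbaaaa => abbaaaa => aaaa

ba->a; bba->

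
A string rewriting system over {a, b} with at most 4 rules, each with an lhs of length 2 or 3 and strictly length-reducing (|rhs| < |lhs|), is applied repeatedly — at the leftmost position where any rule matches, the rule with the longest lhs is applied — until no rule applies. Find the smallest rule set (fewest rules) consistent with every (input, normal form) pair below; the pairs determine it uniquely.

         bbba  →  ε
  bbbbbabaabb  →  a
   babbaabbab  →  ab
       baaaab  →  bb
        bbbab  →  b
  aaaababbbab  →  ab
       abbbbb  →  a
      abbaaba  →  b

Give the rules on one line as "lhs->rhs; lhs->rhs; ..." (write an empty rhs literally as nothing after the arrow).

aa->b; ba->a; baa->; bbb->ba

  | bbba => baa => ε
  | bbbbbabaabb => babbabaabb => abbabaabb => ababaabb => aabaabb => bbaabb => bbb => ba => a
  | babbaabbab => abbaabbab => abbbab => abaab => ab
  | baaaab => aab => bb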